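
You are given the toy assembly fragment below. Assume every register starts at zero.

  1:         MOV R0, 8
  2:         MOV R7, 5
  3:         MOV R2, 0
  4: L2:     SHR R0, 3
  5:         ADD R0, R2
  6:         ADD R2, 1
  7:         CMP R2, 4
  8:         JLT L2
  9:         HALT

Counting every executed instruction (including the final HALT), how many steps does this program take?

after MOV R0, 8: R0=8
after MOV R7, 5: R7=5
after MOV R2, 0: R2=0
after SHR R0, 3: R0=8>>3=1
after ADD R0, R2: R0=1+0=1
after ADD R2, 1: R2=0+1=1
CMP R2, 4  (cmp 1,4)
JLT L2: taken
after SHR R0, 3: R0=1>>3=0
after ADD R0, R2: R0=0+1=1
after ADD R2, 1: R2=1+1=2
CMP R2, 4  (cmp 2,4)
JLT L2: taken
after SHR R0, 3: R0=1>>3=0
after ADD R0, R2: R0=0+2=2
after ADD R2, 1: R2=2+1=3
CMP R2, 4  (cmp 3,4)
JLT L2: taken
after SHR R0, 3: R0=2>>3=0
after ADD R0, R2: R0=0+3=3
after ADD R2, 1: R2=3+1=4
CMP R2, 4  (cmp 4,4)
JLT L2: not taken
halt.
Total executed instructions: 24.

24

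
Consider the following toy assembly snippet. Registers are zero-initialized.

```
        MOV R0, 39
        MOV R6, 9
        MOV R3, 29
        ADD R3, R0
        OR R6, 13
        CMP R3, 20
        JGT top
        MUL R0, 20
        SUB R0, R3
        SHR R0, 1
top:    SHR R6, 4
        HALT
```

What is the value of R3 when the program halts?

68

R0=39
R6=9
R3=29
R3=29+39=68
R6=9|13=13
CMP R3, 20  (cmp 68,20)
JGT top: taken
R6=13>>4=0
halt.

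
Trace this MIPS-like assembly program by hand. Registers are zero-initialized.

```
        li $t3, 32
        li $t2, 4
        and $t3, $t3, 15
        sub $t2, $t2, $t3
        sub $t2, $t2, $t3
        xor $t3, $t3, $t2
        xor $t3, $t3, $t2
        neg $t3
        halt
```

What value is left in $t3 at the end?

after li $t3, 32: $t3=32
after li $t2, 4: $t2=4
after and $t3, $t3, 15: $t3=32&15=0
after sub $t2, $t2, $t3: $t2=4-0=4
after sub $t2, $t2, $t3: $t2=4-0=4
after xor $t3, $t3, $t2: $t3=0^4=4
after xor $t3, $t3, $t2: $t3=4^4=0
after neg $t3: $t3=-(0)=0
halt.

0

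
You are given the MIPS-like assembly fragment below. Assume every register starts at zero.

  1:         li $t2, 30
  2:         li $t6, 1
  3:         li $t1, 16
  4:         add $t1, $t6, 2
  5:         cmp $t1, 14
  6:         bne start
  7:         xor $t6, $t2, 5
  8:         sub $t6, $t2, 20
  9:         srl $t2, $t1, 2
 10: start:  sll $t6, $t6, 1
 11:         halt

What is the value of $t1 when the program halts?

li $t2, 30 → $t2=30
li $t6, 1 → $t6=1
li $t1, 16 → $t1=16
add $t1, $t6, 2 → $t1=1+2=3
cmp $t1, 14  (cmp 3,14)
bne start: taken
sll $t6, $t6, 1 → $t6=1<<1=2
halt.

3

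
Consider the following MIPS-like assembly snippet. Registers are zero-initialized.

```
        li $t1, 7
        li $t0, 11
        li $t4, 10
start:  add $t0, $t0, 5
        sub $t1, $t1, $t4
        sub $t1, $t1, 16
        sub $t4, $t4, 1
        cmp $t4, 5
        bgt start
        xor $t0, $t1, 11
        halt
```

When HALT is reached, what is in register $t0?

-124

after li $t1, 7: $t1=7
after li $t0, 11: $t0=11
after li $t4, 10: $t4=10
after add $t0, $t0, 5: $t0=11+5=16
after sub $t1, $t1, $t4: $t1=7-10=-3
after sub $t1, $t1, 16: $t1=(-3)-16=-19
after sub $t4, $t4, 1: $t4=10-1=9
cmp $t4, 5  (cmp 9,5)
bgt start: taken
after add $t0, $t0, 5: $t0=16+5=21
after sub $t1, $t1, $t4: $t1=(-19)-9=-28
after sub $t1, $t1, 16: $t1=(-28)-16=-44
after sub $t4, $t4, 1: $t4=9-1=8
cmp $t4, 5  (cmp 8,5)
bgt start: taken
after add $t0, $t0, 5: $t0=21+5=26
after sub $t1, $t1, $t4: $t1=(-44)-8=-52
after sub $t1, $t1, 16: $t1=(-52)-16=-68
after sub $t4, $t4, 1: $t4=8-1=7
cmp $t4, 5  (cmp 7,5)
bgt start: taken
after add $t0, $t0, 5: $t0=26+5=31
after sub $t1, $t1, $t4: $t1=(-68)-7=-75
after sub $t1, $t1, 16: $t1=(-75)-16=-91
after sub $t4, $t4, 1: $t4=7-1=6
cmp $t4, 5  (cmp 6,5)
bgt start: taken
after add $t0, $t0, 5: $t0=31+5=36
after sub $t1, $t1, $t4: $t1=(-91)-6=-97
after sub $t1, $t1, 16: $t1=(-97)-16=-113
after sub $t4, $t4, 1: $t4=6-1=5
cmp $t4, 5  (cmp 5,5)
bgt start: not taken
after xor $t0, $t1, 11: $t0=(-113)^11=-124
halt.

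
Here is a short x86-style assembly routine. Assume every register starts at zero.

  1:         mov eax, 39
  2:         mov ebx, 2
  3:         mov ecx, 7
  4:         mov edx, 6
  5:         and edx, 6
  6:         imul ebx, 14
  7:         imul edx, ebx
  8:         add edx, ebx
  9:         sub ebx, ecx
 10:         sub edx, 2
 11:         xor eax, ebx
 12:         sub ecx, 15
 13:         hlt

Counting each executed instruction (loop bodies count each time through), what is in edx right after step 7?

eax=39
ebx=2
ecx=7
edx=6
edx=6&6=6
ebx=2*14=28
edx=6*28=168
After step 7: edx = 168.

168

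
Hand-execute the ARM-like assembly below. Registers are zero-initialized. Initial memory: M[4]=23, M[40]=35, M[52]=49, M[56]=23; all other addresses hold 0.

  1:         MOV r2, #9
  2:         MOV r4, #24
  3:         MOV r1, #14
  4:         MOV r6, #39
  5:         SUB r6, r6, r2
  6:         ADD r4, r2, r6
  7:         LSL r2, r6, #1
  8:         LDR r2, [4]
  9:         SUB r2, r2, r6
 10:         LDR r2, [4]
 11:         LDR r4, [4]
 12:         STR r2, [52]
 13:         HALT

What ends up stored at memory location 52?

23

after MOV r2, #9: r2=9
after MOV r4, #24: r4=24
after MOV r1, #14: r1=14
after MOV r6, #39: r6=39
after SUB r6, r6, r2: r6=39-9=30
after ADD r4, r2, r6: r4=9+30=39
after LSL r2, r6, #1: r2=30<<1=60
after LDR r2, [4]: r2=M[4]=23
after SUB r2, r2, r6: r2=23-30=-7
after LDR r2, [4]: r2=M[4]=23
after LDR r4, [4]: r4=M[4]=23
STR r2, [52] → M[52]=23
halt.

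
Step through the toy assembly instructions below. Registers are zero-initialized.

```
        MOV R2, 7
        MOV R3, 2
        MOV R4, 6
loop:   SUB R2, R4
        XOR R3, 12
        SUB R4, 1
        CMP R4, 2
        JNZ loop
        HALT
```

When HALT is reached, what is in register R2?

MOV R2, 7 → R2=7
MOV R3, 2 → R3=2
MOV R4, 6 → R4=6
SUB R2, R4 → R2=7-6=1
XOR R3, 12 → R3=2^12=14
SUB R4, 1 → R4=6-1=5
CMP R4, 2  (cmp 5,2)
JNZ loop: taken
SUB R2, R4 → R2=1-5=-4
XOR R3, 12 → R3=14^12=2
SUB R4, 1 → R4=5-1=4
CMP R4, 2  (cmp 4,2)
JNZ loop: taken
SUB R2, R4 → R2=(-4)-4=-8
XOR R3, 12 → R3=2^12=14
SUB R4, 1 → R4=4-1=3
CMP R4, 2  (cmp 3,2)
JNZ loop: taken
SUB R2, R4 → R2=(-8)-3=-11
XOR R3, 12 → R3=14^12=2
SUB R4, 1 → R4=3-1=2
CMP R4, 2  (cmp 2,2)
JNZ loop: not taken
halt.

-11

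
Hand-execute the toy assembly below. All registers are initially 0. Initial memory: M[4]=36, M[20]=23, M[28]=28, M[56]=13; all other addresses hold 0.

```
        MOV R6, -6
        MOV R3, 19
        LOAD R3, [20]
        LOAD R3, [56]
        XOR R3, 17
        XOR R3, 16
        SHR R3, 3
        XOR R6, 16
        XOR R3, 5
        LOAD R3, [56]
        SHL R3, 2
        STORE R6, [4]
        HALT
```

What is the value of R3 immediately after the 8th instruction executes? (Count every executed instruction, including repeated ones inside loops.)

R6=-6
R3=19
R3=M[20]=23
R3=M[56]=13
R3=13^17=28
R3=28^16=12
R3=12>>3=1
R6=(-6)^16=-22
After step 8: R3 = 1.

1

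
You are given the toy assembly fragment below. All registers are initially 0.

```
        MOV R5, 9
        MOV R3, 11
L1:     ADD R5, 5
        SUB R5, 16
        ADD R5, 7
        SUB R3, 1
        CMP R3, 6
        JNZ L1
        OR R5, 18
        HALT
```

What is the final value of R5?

-9

R5=9
R3=11
R5=9+5=14
R5=14-16=-2
R5=(-2)+7=5
R3=11-1=10
CMP R3, 6  (cmp 10,6)
JNZ L1: taken
R5=5+5=10
R5=10-16=-6
R5=(-6)+7=1
R3=10-1=9
CMP R3, 6  (cmp 9,6)
JNZ L1: taken
R5=1+5=6
R5=6-16=-10
R5=(-10)+7=-3
R3=9-1=8
CMP R3, 6  (cmp 8,6)
JNZ L1: taken
R5=(-3)+5=2
R5=2-16=-14
R5=(-14)+7=-7
R3=8-1=7
CMP R3, 6  (cmp 7,6)
JNZ L1: taken
R5=(-7)+5=-2
R5=(-2)-16=-18
R5=(-18)+7=-11
R3=7-1=6
CMP R3, 6  (cmp 6,6)
JNZ L1: not taken
R5=(-11)|18=-9
halt.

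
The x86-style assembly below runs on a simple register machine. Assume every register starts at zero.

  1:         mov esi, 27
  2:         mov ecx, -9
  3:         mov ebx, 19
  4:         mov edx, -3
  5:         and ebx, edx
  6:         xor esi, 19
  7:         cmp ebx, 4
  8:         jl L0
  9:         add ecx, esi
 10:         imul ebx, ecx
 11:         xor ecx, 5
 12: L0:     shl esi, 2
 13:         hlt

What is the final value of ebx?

mov esi, 27 → esi=27
mov ecx, -9 → ecx=-9
mov ebx, 19 → ebx=19
mov edx, -3 → edx=-3
and ebx, edx → ebx=19&(-3)=17
xor esi, 19 → esi=27^19=8
cmp ebx, 4  (cmp 17,4)
jl L0: not taken
add ecx, esi → ecx=(-9)+8=-1
imul ebx, ecx → ebx=17*(-1)=-17
xor ecx, 5 → ecx=(-1)^5=-6
shl esi, 2 → esi=8<<2=32
halt.

-17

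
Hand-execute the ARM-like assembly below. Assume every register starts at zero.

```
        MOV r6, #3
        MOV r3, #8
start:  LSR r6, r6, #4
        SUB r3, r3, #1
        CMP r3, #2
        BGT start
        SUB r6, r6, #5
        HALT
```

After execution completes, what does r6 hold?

-5

after MOV r6, #3: r6=3
after MOV r3, #8: r3=8
after LSR r6, r6, #4: r6=3>>4=0
after SUB r3, r3, #1: r3=8-1=7
CMP r3, #2  (cmp 7,2)
BGT start: taken
after LSR r6, r6, #4: r6=0>>4=0
after SUB r3, r3, #1: r3=7-1=6
CMP r3, #2  (cmp 6,2)
BGT start: taken
after LSR r6, r6, #4: r6=0>>4=0
after SUB r3, r3, #1: r3=6-1=5
CMP r3, #2  (cmp 5,2)
BGT start: taken
after LSR r6, r6, #4: r6=0>>4=0
after SUB r3, r3, #1: r3=5-1=4
CMP r3, #2  (cmp 4,2)
BGT start: taken
after LSR r6, r6, #4: r6=0>>4=0
after SUB r3, r3, #1: r3=4-1=3
CMP r3, #2  (cmp 3,2)
BGT start: taken
after LSR r6, r6, #4: r6=0>>4=0
after SUB r3, r3, #1: r3=3-1=2
CMP r3, #2  (cmp 2,2)
BGT start: not taken
after SUB r6, r6, #5: r6=0-5=-5
halt.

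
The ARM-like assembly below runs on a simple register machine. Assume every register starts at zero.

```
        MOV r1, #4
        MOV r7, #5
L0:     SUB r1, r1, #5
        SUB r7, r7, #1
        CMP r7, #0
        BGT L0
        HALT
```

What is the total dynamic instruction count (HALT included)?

after MOV r1, #4: r1=4
after MOV r7, #5: r7=5
after SUB r1, r1, #5: r1=4-5=-1
after SUB r7, r7, #1: r7=5-1=4
CMP r7, #0  (cmp 4,0)
BGT L0: taken
after SUB r1, r1, #5: r1=(-1)-5=-6
after SUB r7, r7, #1: r7=4-1=3
CMP r7, #0  (cmp 3,0)
BGT L0: taken
after SUB r1, r1, #5: r1=(-6)-5=-11
after SUB r7, r7, #1: r7=3-1=2
CMP r7, #0  (cmp 2,0)
BGT L0: taken
after SUB r1, r1, #5: r1=(-11)-5=-16
after SUB r7, r7, #1: r7=2-1=1
CMP r7, #0  (cmp 1,0)
BGT L0: taken
after SUB r1, r1, #5: r1=(-16)-5=-21
after SUB r7, r7, #1: r7=1-1=0
CMP r7, #0  (cmp 0,0)
BGT L0: not taken
halt.
Total executed instructions: 23.

23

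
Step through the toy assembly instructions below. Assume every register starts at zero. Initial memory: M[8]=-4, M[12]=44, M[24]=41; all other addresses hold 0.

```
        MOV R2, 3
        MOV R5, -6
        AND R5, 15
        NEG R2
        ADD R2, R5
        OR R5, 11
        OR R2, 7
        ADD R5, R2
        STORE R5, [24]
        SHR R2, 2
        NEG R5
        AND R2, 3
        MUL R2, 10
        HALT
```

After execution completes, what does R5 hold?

-18

R2=3
R5=-6
R5=(-6)&15=10
R2=-(3)=-3
R2=(-3)+10=7
R5=10|11=11
R2=7|7=7
R5=11+7=18
STORE R5, [24] → M[24]=18
R2=7>>2=1
R5=-(18)=-18
R2=1&3=1
R2=1*10=10
halt.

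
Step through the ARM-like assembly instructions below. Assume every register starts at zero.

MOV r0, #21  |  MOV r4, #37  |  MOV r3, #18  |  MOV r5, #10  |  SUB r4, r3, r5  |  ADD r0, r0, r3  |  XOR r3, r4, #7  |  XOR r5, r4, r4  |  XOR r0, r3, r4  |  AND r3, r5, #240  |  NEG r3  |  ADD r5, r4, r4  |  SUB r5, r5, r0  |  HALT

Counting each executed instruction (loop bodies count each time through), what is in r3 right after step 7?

MOV r0, #21 → r0=21
MOV r4, #37 → r4=37
MOV r3, #18 → r3=18
MOV r5, #10 → r5=10
SUB r4, r3, r5 → r4=18-10=8
ADD r0, r0, r3 → r0=21+18=39
XOR r3, r4, #7 → r3=8^7=15
After step 7: r3 = 15.

15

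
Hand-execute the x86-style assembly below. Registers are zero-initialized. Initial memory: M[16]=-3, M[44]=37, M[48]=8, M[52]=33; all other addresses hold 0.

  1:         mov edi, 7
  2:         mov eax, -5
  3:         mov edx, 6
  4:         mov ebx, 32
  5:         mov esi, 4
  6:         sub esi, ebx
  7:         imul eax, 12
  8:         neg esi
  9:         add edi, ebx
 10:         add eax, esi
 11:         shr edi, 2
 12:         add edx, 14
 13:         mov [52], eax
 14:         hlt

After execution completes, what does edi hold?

9

mov edi, 7 → edi=7
mov eax, -5 → eax=-5
mov edx, 6 → edx=6
mov ebx, 32 → ebx=32
mov esi, 4 → esi=4
sub esi, ebx → esi=4-32=-28
imul eax, 12 → eax=(-5)*12=-60
neg esi → esi=-(-28)=28
add edi, ebx → edi=7+32=39
add eax, esi → eax=(-60)+28=-32
shr edi, 2 → edi=39>>2=9
add edx, 14 → edx=6+14=20
mov [52], eax → M[52]=-32
halt.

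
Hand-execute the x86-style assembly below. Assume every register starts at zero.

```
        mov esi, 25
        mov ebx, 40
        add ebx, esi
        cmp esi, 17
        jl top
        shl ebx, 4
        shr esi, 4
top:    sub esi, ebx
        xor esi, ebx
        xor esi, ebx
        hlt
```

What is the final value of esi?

mov esi, 25 → esi=25
mov ebx, 40 → ebx=40
add ebx, esi → ebx=40+25=65
cmp esi, 17  (cmp 25,17)
jl top: not taken
shl ebx, 4 → ebx=65<<4=1040
shr esi, 4 → esi=25>>4=1
sub esi, ebx → esi=1-1040=-1039
xor esi, ebx → esi=(-1039)^1040=-31
xor esi, ebx → esi=(-31)^1040=-1039
halt.

-1039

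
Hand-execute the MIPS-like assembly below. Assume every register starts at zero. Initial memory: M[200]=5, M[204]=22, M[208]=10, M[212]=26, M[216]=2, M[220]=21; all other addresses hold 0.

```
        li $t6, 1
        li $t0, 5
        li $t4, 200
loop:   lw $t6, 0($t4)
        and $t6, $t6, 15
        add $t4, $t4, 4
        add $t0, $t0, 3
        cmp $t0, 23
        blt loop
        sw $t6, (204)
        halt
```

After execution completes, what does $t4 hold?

after li $t6, 1: $t6=1
after li $t0, 5: $t0=5
after li $t4, 200: $t4=200
after lw $t6, 0($t4): $t6=M[200]=5
after and $t6, $t6, 15: $t6=5&15=5
after add $t4, $t4, 4: $t4=200+4=204
after add $t0, $t0, 3: $t0=5+3=8
cmp $t0, 23  (cmp 8,23)
blt loop: taken
after lw $t6, 0($t4): $t6=M[204]=22
after and $t6, $t6, 15: $t6=22&15=6
after add $t4, $t4, 4: $t4=204+4=208
after add $t0, $t0, 3: $t0=8+3=11
cmp $t0, 23  (cmp 11,23)
blt loop: taken
after lw $t6, 0($t4): $t6=M[208]=10
after and $t6, $t6, 15: $t6=10&15=10
after add $t4, $t4, 4: $t4=208+4=212
after add $t0, $t0, 3: $t0=11+3=14
cmp $t0, 23  (cmp 14,23)
blt loop: taken
after lw $t6, 0($t4): $t6=M[212]=26
after and $t6, $t6, 15: $t6=26&15=10
after add $t4, $t4, 4: $t4=212+4=216
after add $t0, $t0, 3: $t0=14+3=17
cmp $t0, 23  (cmp 17,23)
blt loop: taken
after lw $t6, 0($t4): $t6=M[216]=2
after and $t6, $t6, 15: $t6=2&15=2
after add $t4, $t4, 4: $t4=216+4=220
after add $t0, $t0, 3: $t0=17+3=20
cmp $t0, 23  (cmp 20,23)
blt loop: taken
after lw $t6, 0($t4): $t6=M[220]=21
after and $t6, $t6, 15: $t6=21&15=5
after add $t4, $t4, 4: $t4=220+4=224
after add $t0, $t0, 3: $t0=20+3=23
cmp $t0, 23  (cmp 23,23)
blt loop: not taken
sw $t6, (204) → M[204]=5
halt.

224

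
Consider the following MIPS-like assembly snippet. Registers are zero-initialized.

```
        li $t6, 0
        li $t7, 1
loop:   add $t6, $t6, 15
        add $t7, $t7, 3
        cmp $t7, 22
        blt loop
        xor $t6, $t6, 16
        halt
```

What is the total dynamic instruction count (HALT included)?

32

$t6=0
$t7=1
$t6=0+15=15
$t7=1+3=4
cmp $t7, 22  (cmp 4,22)
blt loop: taken
$t6=15+15=30
$t7=4+3=7
cmp $t7, 22  (cmp 7,22)
blt loop: taken
$t6=30+15=45
$t7=7+3=10
cmp $t7, 22  (cmp 10,22)
blt loop: taken
$t6=45+15=60
$t7=10+3=13
cmp $t7, 22  (cmp 13,22)
blt loop: taken
$t6=60+15=75
$t7=13+3=16
cmp $t7, 22  (cmp 16,22)
blt loop: taken
$t6=75+15=90
$t7=16+3=19
cmp $t7, 22  (cmp 19,22)
blt loop: taken
$t6=90+15=105
$t7=19+3=22
cmp $t7, 22  (cmp 22,22)
blt loop: not taken
$t6=105^16=121
halt.
Total executed instructions: 32.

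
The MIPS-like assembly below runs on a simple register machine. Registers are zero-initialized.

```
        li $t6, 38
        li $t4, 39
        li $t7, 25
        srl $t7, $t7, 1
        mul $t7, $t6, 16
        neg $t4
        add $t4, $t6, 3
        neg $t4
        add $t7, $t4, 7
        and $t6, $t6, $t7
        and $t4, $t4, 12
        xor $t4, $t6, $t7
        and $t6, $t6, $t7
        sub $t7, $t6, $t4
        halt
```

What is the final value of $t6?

after li $t6, 38: $t6=38
after li $t4, 39: $t4=39
after li $t7, 25: $t7=25
after srl $t7, $t7, 1: $t7=25>>1=12
after mul $t7, $t6, 16: $t7=38*16=608
after neg $t4: $t4=-(39)=-39
after add $t4, $t6, 3: $t4=38+3=41
after neg $t4: $t4=-(41)=-41
after add $t7, $t4, 7: $t7=(-41)+7=-34
after and $t6, $t6, $t7: $t6=38&(-34)=6
after and $t4, $t4, 12: $t4=(-41)&12=4
after xor $t4, $t6, $t7: $t4=6^(-34)=-40
after and $t6, $t6, $t7: $t6=6&(-34)=6
after sub $t7, $t6, $t4: $t7=6-(-40)=46
halt.

6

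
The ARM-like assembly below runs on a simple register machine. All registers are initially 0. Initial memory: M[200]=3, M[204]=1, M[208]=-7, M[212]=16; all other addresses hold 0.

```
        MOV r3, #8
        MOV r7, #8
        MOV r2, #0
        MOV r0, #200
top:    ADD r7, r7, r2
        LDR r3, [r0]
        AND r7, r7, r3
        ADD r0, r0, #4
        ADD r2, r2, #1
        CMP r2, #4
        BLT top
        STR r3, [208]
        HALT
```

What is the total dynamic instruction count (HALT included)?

after MOV r3, #8: r3=8
after MOV r7, #8: r7=8
after MOV r2, #0: r2=0
after MOV r0, #200: r0=200
after ADD r7, r7, r2: r7=8+0=8
after LDR r3, [r0]: r3=M[200]=3
after AND r7, r7, r3: r7=8&3=0
after ADD r0, r0, #4: r0=200+4=204
after ADD r2, r2, #1: r2=0+1=1
CMP r2, #4  (cmp 1,4)
BLT top: taken
after ADD r7, r7, r2: r7=0+1=1
after LDR r3, [r0]: r3=M[204]=1
after AND r7, r7, r3: r7=1&1=1
after ADD r0, r0, #4: r0=204+4=208
after ADD r2, r2, #1: r2=1+1=2
CMP r2, #4  (cmp 2,4)
BLT top: taken
after ADD r7, r7, r2: r7=1+2=3
after LDR r3, [r0]: r3=M[208]=-7
after AND r7, r7, r3: r7=3&(-7)=1
after ADD r0, r0, #4: r0=208+4=212
after ADD r2, r2, #1: r2=2+1=3
CMP r2, #4  (cmp 3,4)
BLT top: taken
after ADD r7, r7, r2: r7=1+3=4
after LDR r3, [r0]: r3=M[212]=16
after AND r7, r7, r3: r7=4&16=0
after ADD r0, r0, #4: r0=212+4=216
after ADD r2, r2, #1: r2=3+1=4
CMP r2, #4  (cmp 4,4)
BLT top: not taken
STR r3, [208] → M[208]=16
halt.
Total executed instructions: 34.

34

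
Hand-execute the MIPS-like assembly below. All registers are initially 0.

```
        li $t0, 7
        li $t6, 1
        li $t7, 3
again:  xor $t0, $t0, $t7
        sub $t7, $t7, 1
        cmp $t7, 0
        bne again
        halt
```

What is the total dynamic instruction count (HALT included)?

16

li $t0, 7 → $t0=7
li $t6, 1 → $t6=1
li $t7, 3 → $t7=3
xor $t0, $t0, $t7 → $t0=7^3=4
sub $t7, $t7, 1 → $t7=3-1=2
cmp $t7, 0  (cmp 2,0)
bne again: taken
xor $t0, $t0, $t7 → $t0=4^2=6
sub $t7, $t7, 1 → $t7=2-1=1
cmp $t7, 0  (cmp 1,0)
bne again: taken
xor $t0, $t0, $t7 → $t0=6^1=7
sub $t7, $t7, 1 → $t7=1-1=0
cmp $t7, 0  (cmp 0,0)
bne again: not taken
halt.
Total executed instructions: 16.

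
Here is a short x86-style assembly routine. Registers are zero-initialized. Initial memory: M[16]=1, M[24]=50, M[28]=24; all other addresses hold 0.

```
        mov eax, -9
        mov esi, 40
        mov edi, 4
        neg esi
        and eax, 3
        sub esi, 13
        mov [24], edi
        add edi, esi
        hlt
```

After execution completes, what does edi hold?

eax=-9
esi=40
edi=4
esi=-(40)=-40
eax=(-9)&3=3
esi=(-40)-13=-53
mov [24], edi → M[24]=4
edi=4+(-53)=-49
halt.

-49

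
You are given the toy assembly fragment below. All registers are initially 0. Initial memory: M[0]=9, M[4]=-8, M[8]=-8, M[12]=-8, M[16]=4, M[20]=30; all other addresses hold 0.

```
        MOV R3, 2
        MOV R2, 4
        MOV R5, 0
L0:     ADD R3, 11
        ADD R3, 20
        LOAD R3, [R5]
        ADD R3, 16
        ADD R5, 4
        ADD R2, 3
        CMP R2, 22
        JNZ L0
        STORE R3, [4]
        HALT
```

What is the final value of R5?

R3=2
R2=4
R5=0
R3=2+11=13
R3=13+20=33
R3=M[0]=9
R3=9+16=25
R5=0+4=4
R2=4+3=7
CMP R2, 22  (cmp 7,22)
JNZ L0: taken
R3=25+11=36
R3=36+20=56
R3=M[4]=-8
R3=(-8)+16=8
R5=4+4=8
R2=7+3=10
CMP R2, 22  (cmp 10,22)
JNZ L0: taken
R3=8+11=19
R3=19+20=39
R3=M[8]=-8
R3=(-8)+16=8
R5=8+4=12
R2=10+3=13
CMP R2, 22  (cmp 13,22)
JNZ L0: taken
R3=8+11=19
R3=19+20=39
R3=M[12]=-8
R3=(-8)+16=8
R5=12+4=16
R2=13+3=16
CMP R2, 22  (cmp 16,22)
JNZ L0: taken
R3=8+11=19
R3=19+20=39
R3=M[16]=4
R3=4+16=20
R5=16+4=20
R2=16+3=19
CMP R2, 22  (cmp 19,22)
JNZ L0: taken
R3=20+11=31
R3=31+20=51
R3=M[20]=30
R3=30+16=46
R5=20+4=24
R2=19+3=22
CMP R2, 22  (cmp 22,22)
JNZ L0: not taken
STORE R3, [4] → M[4]=46
halt.

24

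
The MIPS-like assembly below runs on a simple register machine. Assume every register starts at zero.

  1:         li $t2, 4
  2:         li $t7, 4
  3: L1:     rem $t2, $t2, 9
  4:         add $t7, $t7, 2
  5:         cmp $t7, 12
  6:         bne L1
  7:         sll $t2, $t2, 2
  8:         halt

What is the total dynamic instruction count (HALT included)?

$t2=4
$t7=4
$t2=4%9=4
$t7=4+2=6
cmp $t7, 12  (cmp 6,12)
bne L1: taken
$t2=4%9=4
$t7=6+2=8
cmp $t7, 12  (cmp 8,12)
bne L1: taken
$t2=4%9=4
$t7=8+2=10
cmp $t7, 12  (cmp 10,12)
bne L1: taken
$t2=4%9=4
$t7=10+2=12
cmp $t7, 12  (cmp 12,12)
bne L1: not taken
$t2=4<<2=16
halt.
Total executed instructions: 20.

20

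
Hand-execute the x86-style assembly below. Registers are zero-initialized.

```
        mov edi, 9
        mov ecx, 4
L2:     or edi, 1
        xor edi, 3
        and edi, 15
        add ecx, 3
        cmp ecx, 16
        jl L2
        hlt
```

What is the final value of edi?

8

after mov edi, 9: edi=9
after mov ecx, 4: ecx=4
after or edi, 1: edi=9|1=9
after xor edi, 3: edi=9^3=10
after and edi, 15: edi=10&15=10
after add ecx, 3: ecx=4+3=7
cmp ecx, 16  (cmp 7,16)
jl L2: taken
after or edi, 1: edi=10|1=11
after xor edi, 3: edi=11^3=8
after and edi, 15: edi=8&15=8
after add ecx, 3: ecx=7+3=10
cmp ecx, 16  (cmp 10,16)
jl L2: taken
after or edi, 1: edi=8|1=9
after xor edi, 3: edi=9^3=10
after and edi, 15: edi=10&15=10
after add ecx, 3: ecx=10+3=13
cmp ecx, 16  (cmp 13,16)
jl L2: taken
after or edi, 1: edi=10|1=11
after xor edi, 3: edi=11^3=8
after and edi, 15: edi=8&15=8
after add ecx, 3: ecx=13+3=16
cmp ecx, 16  (cmp 16,16)
jl L2: not taken
halt.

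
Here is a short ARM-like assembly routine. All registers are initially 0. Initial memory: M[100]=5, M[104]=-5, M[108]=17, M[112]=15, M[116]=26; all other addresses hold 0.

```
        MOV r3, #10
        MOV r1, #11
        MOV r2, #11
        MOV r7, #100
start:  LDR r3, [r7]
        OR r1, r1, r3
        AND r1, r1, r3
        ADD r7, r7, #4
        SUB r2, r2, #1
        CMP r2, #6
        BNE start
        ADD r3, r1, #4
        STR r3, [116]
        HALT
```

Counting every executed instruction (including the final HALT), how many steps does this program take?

after MOV r3, #10: r3=10
after MOV r1, #11: r1=11
after MOV r2, #11: r2=11
after MOV r7, #100: r7=100
after LDR r3, [r7]: r3=M[100]=5
after OR r1, r1, r3: r1=11|5=15
after AND r1, r1, r3: r1=15&5=5
after ADD r7, r7, #4: r7=100+4=104
after SUB r2, r2, #1: r2=11-1=10
CMP r2, #6  (cmp 10,6)
BNE start: taken
after LDR r3, [r7]: r3=M[104]=-5
after OR r1, r1, r3: r1=5|(-5)=-1
after AND r1, r1, r3: r1=(-1)&(-5)=-5
after ADD r7, r7, #4: r7=104+4=108
after SUB r2, r2, #1: r2=10-1=9
CMP r2, #6  (cmp 9,6)
BNE start: taken
after LDR r3, [r7]: r3=M[108]=17
after OR r1, r1, r3: r1=(-5)|17=-5
after AND r1, r1, r3: r1=(-5)&17=17
after ADD r7, r7, #4: r7=108+4=112
after SUB r2, r2, #1: r2=9-1=8
CMP r2, #6  (cmp 8,6)
BNE start: taken
after LDR r3, [r7]: r3=M[112]=15
after OR r1, r1, r3: r1=17|15=31
after AND r1, r1, r3: r1=31&15=15
after ADD r7, r7, #4: r7=112+4=116
after SUB r2, r2, #1: r2=8-1=7
CMP r2, #6  (cmp 7,6)
BNE start: taken
after LDR r3, [r7]: r3=M[116]=26
after OR r1, r1, r3: r1=15|26=31
after AND r1, r1, r3: r1=31&26=26
after ADD r7, r7, #4: r7=116+4=120
after SUB r2, r2, #1: r2=7-1=6
CMP r2, #6  (cmp 6,6)
BNE start: not taken
after ADD r3, r1, #4: r3=26+4=30
STR r3, [116] → M[116]=30
halt.
Total executed instructions: 42.

42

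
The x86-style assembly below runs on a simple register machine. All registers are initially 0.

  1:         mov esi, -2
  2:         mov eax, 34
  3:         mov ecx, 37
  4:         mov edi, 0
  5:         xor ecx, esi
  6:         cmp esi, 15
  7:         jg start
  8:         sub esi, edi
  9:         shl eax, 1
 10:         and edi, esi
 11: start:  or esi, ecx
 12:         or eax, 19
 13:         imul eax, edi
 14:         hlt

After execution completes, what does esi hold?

-1

after mov esi, -2: esi=-2
after mov eax, 34: eax=34
after mov ecx, 37: ecx=37
after mov edi, 0: edi=0
after xor ecx, esi: ecx=37^(-2)=-37
cmp esi, 15  (cmp -2,15)
jg start: not taken
after sub esi, edi: esi=(-2)-0=-2
after shl eax, 1: eax=34<<1=68
after and edi, esi: edi=0&(-2)=0
after or esi, ecx: esi=(-2)|(-37)=-1
after or eax, 19: eax=68|19=87
after imul eax, edi: eax=87*0=0
halt.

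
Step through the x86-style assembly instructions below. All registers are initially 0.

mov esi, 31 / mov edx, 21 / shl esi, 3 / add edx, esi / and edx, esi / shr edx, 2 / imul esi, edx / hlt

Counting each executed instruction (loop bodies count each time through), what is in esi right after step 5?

248

esi=31
edx=21
esi=31<<3=248
edx=21+248=269
edx=269&248=8
After step 5: esi = 248.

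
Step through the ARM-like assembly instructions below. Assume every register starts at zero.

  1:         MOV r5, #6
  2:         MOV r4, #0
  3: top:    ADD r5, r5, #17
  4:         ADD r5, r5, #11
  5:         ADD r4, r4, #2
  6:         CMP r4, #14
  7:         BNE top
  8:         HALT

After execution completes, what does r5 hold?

after MOV r5, #6: r5=6
after MOV r4, #0: r4=0
after ADD r5, r5, #17: r5=6+17=23
after ADD r5, r5, #11: r5=23+11=34
after ADD r4, r4, #2: r4=0+2=2
CMP r4, #14  (cmp 2,14)
BNE top: taken
after ADD r5, r5, #17: r5=34+17=51
after ADD r5, r5, #11: r5=51+11=62
after ADD r4, r4, #2: r4=2+2=4
CMP r4, #14  (cmp 4,14)
BNE top: taken
after ADD r5, r5, #17: r5=62+17=79
after ADD r5, r5, #11: r5=79+11=90
after ADD r4, r4, #2: r4=4+2=6
CMP r4, #14  (cmp 6,14)
BNE top: taken
after ADD r5, r5, #17: r5=90+17=107
after ADD r5, r5, #11: r5=107+11=118
after ADD r4, r4, #2: r4=6+2=8
CMP r4, #14  (cmp 8,14)
BNE top: taken
after ADD r5, r5, #17: r5=118+17=135
after ADD r5, r5, #11: r5=135+11=146
after ADD r4, r4, #2: r4=8+2=10
CMP r4, #14  (cmp 10,14)
BNE top: taken
after ADD r5, r5, #17: r5=146+17=163
after ADD r5, r5, #11: r5=163+11=174
after ADD r4, r4, #2: r4=10+2=12
CMP r4, #14  (cmp 12,14)
BNE top: taken
after ADD r5, r5, #17: r5=174+17=191
after ADD r5, r5, #11: r5=191+11=202
after ADD r4, r4, #2: r4=12+2=14
CMP r4, #14  (cmp 14,14)
BNE top: not taken
halt.

202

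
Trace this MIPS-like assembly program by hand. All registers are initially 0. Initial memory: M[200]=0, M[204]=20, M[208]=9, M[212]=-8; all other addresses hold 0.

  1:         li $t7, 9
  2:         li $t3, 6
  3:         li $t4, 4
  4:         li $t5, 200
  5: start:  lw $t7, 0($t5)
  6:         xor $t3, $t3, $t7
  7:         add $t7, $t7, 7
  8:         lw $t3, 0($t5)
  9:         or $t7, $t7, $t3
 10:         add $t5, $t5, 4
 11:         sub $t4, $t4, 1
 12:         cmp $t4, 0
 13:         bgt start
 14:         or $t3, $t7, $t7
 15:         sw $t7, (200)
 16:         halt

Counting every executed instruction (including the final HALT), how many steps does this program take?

after li $t7, 9: $t7=9
after li $t3, 6: $t3=6
after li $t4, 4: $t4=4
after li $t5, 200: $t5=200
after lw $t7, 0($t5): $t7=M[200]=0
after xor $t3, $t3, $t7: $t3=6^0=6
after add $t7, $t7, 7: $t7=0+7=7
after lw $t3, 0($t5): $t3=M[200]=0
after or $t7, $t7, $t3: $t7=7|0=7
after add $t5, $t5, 4: $t5=200+4=204
after sub $t4, $t4, 1: $t4=4-1=3
cmp $t4, 0  (cmp 3,0)
bgt start: taken
after lw $t7, 0($t5): $t7=M[204]=20
after xor $t3, $t3, $t7: $t3=0^20=20
after add $t7, $t7, 7: $t7=20+7=27
after lw $t3, 0($t5): $t3=M[204]=20
after or $t7, $t7, $t3: $t7=27|20=31
after add $t5, $t5, 4: $t5=204+4=208
after sub $t4, $t4, 1: $t4=3-1=2
cmp $t4, 0  (cmp 2,0)
bgt start: taken
after lw $t7, 0($t5): $t7=M[208]=9
after xor $t3, $t3, $t7: $t3=20^9=29
after add $t7, $t7, 7: $t7=9+7=16
after lw $t3, 0($t5): $t3=M[208]=9
after or $t7, $t7, $t3: $t7=16|9=25
after add $t5, $t5, 4: $t5=208+4=212
after sub $t4, $t4, 1: $t4=2-1=1
cmp $t4, 0  (cmp 1,0)
bgt start: taken
after lw $t7, 0($t5): $t7=M[212]=-8
after xor $t3, $t3, $t7: $t3=9^(-8)=-15
after add $t7, $t7, 7: $t7=(-8)+7=-1
after lw $t3, 0($t5): $t3=M[212]=-8
after or $t7, $t7, $t3: $t7=(-1)|(-8)=-1
after add $t5, $t5, 4: $t5=212+4=216
after sub $t4, $t4, 1: $t4=1-1=0
cmp $t4, 0  (cmp 0,0)
bgt start: not taken
after or $t3, $t7, $t7: $t3=(-1)|(-1)=-1
sw $t7, (200) → M[200]=-1
halt.
Total executed instructions: 43.

43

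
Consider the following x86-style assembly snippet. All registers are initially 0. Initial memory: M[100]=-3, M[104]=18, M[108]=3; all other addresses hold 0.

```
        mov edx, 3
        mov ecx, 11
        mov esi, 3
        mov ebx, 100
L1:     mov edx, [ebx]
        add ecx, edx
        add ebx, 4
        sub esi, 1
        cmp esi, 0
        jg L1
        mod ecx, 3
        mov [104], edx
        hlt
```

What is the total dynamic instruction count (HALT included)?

edx=3
ecx=11
esi=3
ebx=100
edx=M[100]=-3
ecx=11+(-3)=8
ebx=100+4=104
esi=3-1=2
cmp esi, 0  (cmp 2,0)
jg L1: taken
edx=M[104]=18
ecx=8+18=26
ebx=104+4=108
esi=2-1=1
cmp esi, 0  (cmp 1,0)
jg L1: taken
edx=M[108]=3
ecx=26+3=29
ebx=108+4=112
esi=1-1=0
cmp esi, 0  (cmp 0,0)
jg L1: not taken
ecx=29%3=2
mov [104], edx → M[104]=3
halt.
Total executed instructions: 25.

25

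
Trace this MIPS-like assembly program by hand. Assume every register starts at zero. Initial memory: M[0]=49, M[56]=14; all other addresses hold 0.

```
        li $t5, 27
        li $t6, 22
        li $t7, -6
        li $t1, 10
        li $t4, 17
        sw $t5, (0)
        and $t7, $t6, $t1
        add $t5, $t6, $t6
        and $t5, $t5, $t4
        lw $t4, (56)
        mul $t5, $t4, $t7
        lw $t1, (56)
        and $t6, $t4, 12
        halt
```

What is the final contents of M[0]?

27

after li $t5, 27: $t5=27
after li $t6, 22: $t6=22
after li $t7, -6: $t7=-6
after li $t1, 10: $t1=10
after li $t4, 17: $t4=17
sw $t5, (0) → M[0]=27
after and $t7, $t6, $t1: $t7=22&10=2
after add $t5, $t6, $t6: $t5=22+22=44
after and $t5, $t5, $t4: $t5=44&17=0
after lw $t4, (56): $t4=M[56]=14
after mul $t5, $t4, $t7: $t5=14*2=28
after lw $t1, (56): $t1=M[56]=14
after and $t6, $t4, 12: $t6=14&12=12
halt.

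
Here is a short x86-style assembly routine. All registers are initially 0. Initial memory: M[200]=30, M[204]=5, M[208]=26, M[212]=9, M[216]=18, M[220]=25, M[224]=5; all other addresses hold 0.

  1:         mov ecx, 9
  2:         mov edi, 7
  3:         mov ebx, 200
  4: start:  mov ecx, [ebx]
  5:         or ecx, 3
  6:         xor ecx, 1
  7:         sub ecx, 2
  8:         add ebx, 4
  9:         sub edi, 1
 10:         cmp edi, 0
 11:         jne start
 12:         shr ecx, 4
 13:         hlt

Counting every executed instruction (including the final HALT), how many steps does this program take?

mov ecx, 9 → ecx=9
mov edi, 7 → edi=7
mov ebx, 200 → ebx=200
mov ecx, [ebx] → ecx=M[200]=30
or ecx, 3 → ecx=30|3=31
xor ecx, 1 → ecx=31^1=30
sub ecx, 2 → ecx=30-2=28
add ebx, 4 → ebx=200+4=204
sub edi, 1 → edi=7-1=6
cmp edi, 0  (cmp 6,0)
jne start: taken
mov ecx, [ebx] → ecx=M[204]=5
or ecx, 3 → ecx=5|3=7
xor ecx, 1 → ecx=7^1=6
sub ecx, 2 → ecx=6-2=4
add ebx, 4 → ebx=204+4=208
sub edi, 1 → edi=6-1=5
cmp edi, 0  (cmp 5,0)
jne start: taken
mov ecx, [ebx] → ecx=M[208]=26
or ecx, 3 → ecx=26|3=27
xor ecx, 1 → ecx=27^1=26
sub ecx, 2 → ecx=26-2=24
add ebx, 4 → ebx=208+4=212
sub edi, 1 → edi=5-1=4
cmp edi, 0  (cmp 4,0)
jne start: taken
mov ecx, [ebx] → ecx=M[212]=9
or ecx, 3 → ecx=9|3=11
xor ecx, 1 → ecx=11^1=10
sub ecx, 2 → ecx=10-2=8
add ebx, 4 → ebx=212+4=216
sub edi, 1 → edi=4-1=3
cmp edi, 0  (cmp 3,0)
jne start: taken
mov ecx, [ebx] → ecx=M[216]=18
or ecx, 3 → ecx=18|3=19
xor ecx, 1 → ecx=19^1=18
sub ecx, 2 → ecx=18-2=16
add ebx, 4 → ebx=216+4=220
sub edi, 1 → edi=3-1=2
cmp edi, 0  (cmp 2,0)
jne start: taken
mov ecx, [ebx] → ecx=M[220]=25
or ecx, 3 → ecx=25|3=27
xor ecx, 1 → ecx=27^1=26
sub ecx, 2 → ecx=26-2=24
add ebx, 4 → ebx=220+4=224
sub edi, 1 → edi=2-1=1
cmp edi, 0  (cmp 1,0)
jne start: taken
mov ecx, [ebx] → ecx=M[224]=5
or ecx, 3 → ecx=5|3=7
xor ecx, 1 → ecx=7^1=6
sub ecx, 2 → ecx=6-2=4
add ebx, 4 → ebx=224+4=228
sub edi, 1 → edi=1-1=0
cmp edi, 0  (cmp 0,0)
jne start: not taken
shr ecx, 4 → ecx=4>>4=0
halt.
Total executed instructions: 61.

61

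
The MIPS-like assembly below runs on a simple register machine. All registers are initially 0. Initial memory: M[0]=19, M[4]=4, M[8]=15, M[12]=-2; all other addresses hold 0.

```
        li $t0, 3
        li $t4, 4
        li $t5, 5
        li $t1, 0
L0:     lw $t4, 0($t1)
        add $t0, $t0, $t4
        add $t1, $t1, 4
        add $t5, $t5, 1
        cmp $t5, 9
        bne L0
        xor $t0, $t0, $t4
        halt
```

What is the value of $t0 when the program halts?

-39

after li $t0, 3: $t0=3
after li $t4, 4: $t4=4
after li $t5, 5: $t5=5
after li $t1, 0: $t1=0
after lw $t4, 0($t1): $t4=M[0]=19
after add $t0, $t0, $t4: $t0=3+19=22
after add $t1, $t1, 4: $t1=0+4=4
after add $t5, $t5, 1: $t5=5+1=6
cmp $t5, 9  (cmp 6,9)
bne L0: taken
after lw $t4, 0($t1): $t4=M[4]=4
after add $t0, $t0, $t4: $t0=22+4=26
after add $t1, $t1, 4: $t1=4+4=8
after add $t5, $t5, 1: $t5=6+1=7
cmp $t5, 9  (cmp 7,9)
bne L0: taken
after lw $t4, 0($t1): $t4=M[8]=15
after add $t0, $t0, $t4: $t0=26+15=41
after add $t1, $t1, 4: $t1=8+4=12
after add $t5, $t5, 1: $t5=7+1=8
cmp $t5, 9  (cmp 8,9)
bne L0: taken
after lw $t4, 0($t1): $t4=M[12]=-2
after add $t0, $t0, $t4: $t0=41+(-2)=39
after add $t1, $t1, 4: $t1=12+4=16
after add $t5, $t5, 1: $t5=8+1=9
cmp $t5, 9  (cmp 9,9)
bne L0: not taken
after xor $t0, $t0, $t4: $t0=39^(-2)=-39
halt.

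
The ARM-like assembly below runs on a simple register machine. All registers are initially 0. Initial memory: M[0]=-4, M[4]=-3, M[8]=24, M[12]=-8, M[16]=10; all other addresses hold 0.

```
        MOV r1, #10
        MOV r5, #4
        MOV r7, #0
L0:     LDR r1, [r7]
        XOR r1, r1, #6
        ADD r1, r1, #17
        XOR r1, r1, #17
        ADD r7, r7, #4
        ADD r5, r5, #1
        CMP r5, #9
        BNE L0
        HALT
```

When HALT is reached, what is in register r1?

12

r1=10
r5=4
r7=0
r1=M[0]=-4
r1=(-4)^6=-6
r1=(-6)+17=11
r1=11^17=26
r7=0+4=4
r5=4+1=5
CMP r5, #9  (cmp 5,9)
BNE L0: taken
r1=M[4]=-3
r1=(-3)^6=-5
r1=(-5)+17=12
r1=12^17=29
r7=4+4=8
r5=5+1=6
CMP r5, #9  (cmp 6,9)
BNE L0: taken
r1=M[8]=24
r1=24^6=30
r1=30+17=47
r1=47^17=62
r7=8+4=12
r5=6+1=7
CMP r5, #9  (cmp 7,9)
BNE L0: taken
r1=M[12]=-8
r1=(-8)^6=-2
r1=(-2)+17=15
r1=15^17=30
r7=12+4=16
r5=7+1=8
CMP r5, #9  (cmp 8,9)
BNE L0: taken
r1=M[16]=10
r1=10^6=12
r1=12+17=29
r1=29^17=12
r7=16+4=20
r5=8+1=9
CMP r5, #9  (cmp 9,9)
BNE L0: not taken
halt.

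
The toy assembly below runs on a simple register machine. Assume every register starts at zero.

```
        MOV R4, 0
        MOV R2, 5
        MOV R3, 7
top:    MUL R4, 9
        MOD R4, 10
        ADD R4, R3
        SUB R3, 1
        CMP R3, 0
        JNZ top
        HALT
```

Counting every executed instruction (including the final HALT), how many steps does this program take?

46

R4=0
R2=5
R3=7
R4=0*9=0
R4=0%10=0
R4=0+7=7
R3=7-1=6
CMP R3, 0  (cmp 6,0)
JNZ top: taken
R4=7*9=63
R4=63%10=3
R4=3+6=9
R3=6-1=5
CMP R3, 0  (cmp 5,0)
JNZ top: taken
R4=9*9=81
R4=81%10=1
R4=1+5=6
R3=5-1=4
CMP R3, 0  (cmp 4,0)
JNZ top: taken
R4=6*9=54
R4=54%10=4
R4=4+4=8
R3=4-1=3
CMP R3, 0  (cmp 3,0)
JNZ top: taken
R4=8*9=72
R4=72%10=2
R4=2+3=5
R3=3-1=2
CMP R3, 0  (cmp 2,0)
JNZ top: taken
R4=5*9=45
R4=45%10=5
R4=5+2=7
R3=2-1=1
CMP R3, 0  (cmp 1,0)
JNZ top: taken
R4=7*9=63
R4=63%10=3
R4=3+1=4
R3=1-1=0
CMP R3, 0  (cmp 0,0)
JNZ top: not taken
halt.
Total executed instructions: 46.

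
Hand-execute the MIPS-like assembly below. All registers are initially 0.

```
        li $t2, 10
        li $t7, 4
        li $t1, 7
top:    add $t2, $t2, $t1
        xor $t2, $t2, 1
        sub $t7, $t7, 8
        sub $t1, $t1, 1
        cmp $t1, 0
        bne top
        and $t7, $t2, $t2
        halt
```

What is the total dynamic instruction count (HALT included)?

47

$t2=10
$t7=4
$t1=7
$t2=10+7=17
$t2=17^1=16
$t7=4-8=-4
$t1=7-1=6
cmp $t1, 0  (cmp 6,0)
bne top: taken
$t2=16+6=22
$t2=22^1=23
$t7=(-4)-8=-12
$t1=6-1=5
cmp $t1, 0  (cmp 5,0)
bne top: taken
$t2=23+5=28
$t2=28^1=29
$t7=(-12)-8=-20
$t1=5-1=4
cmp $t1, 0  (cmp 4,0)
bne top: taken
$t2=29+4=33
$t2=33^1=32
$t7=(-20)-8=-28
$t1=4-1=3
cmp $t1, 0  (cmp 3,0)
bne top: taken
$t2=32+3=35
$t2=35^1=34
$t7=(-28)-8=-36
$t1=3-1=2
cmp $t1, 0  (cmp 2,0)
bne top: taken
$t2=34+2=36
$t2=36^1=37
$t7=(-36)-8=-44
$t1=2-1=1
cmp $t1, 0  (cmp 1,0)
bne top: taken
$t2=37+1=38
$t2=38^1=39
$t7=(-44)-8=-52
$t1=1-1=0
cmp $t1, 0  (cmp 0,0)
bne top: not taken
$t7=39&39=39
halt.
Total executed instructions: 47.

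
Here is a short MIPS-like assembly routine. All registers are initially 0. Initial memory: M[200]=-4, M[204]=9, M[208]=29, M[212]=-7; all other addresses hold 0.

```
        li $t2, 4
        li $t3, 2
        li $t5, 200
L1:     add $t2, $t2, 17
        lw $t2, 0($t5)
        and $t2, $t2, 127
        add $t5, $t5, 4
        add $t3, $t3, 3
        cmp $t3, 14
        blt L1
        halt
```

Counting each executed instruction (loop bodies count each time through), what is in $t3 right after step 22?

11

$t2=4
$t3=2
$t5=200
$t2=4+17=21
$t2=M[200]=-4
$t2=(-4)&127=124
$t5=200+4=204
$t3=2+3=5
cmp $t3, 14  (cmp 5,14)
blt L1: taken
$t2=124+17=141
$t2=M[204]=9
$t2=9&127=9
$t5=204+4=208
$t3=5+3=8
cmp $t3, 14  (cmp 8,14)
blt L1: taken
$t2=9+17=26
$t2=M[208]=29
$t2=29&127=29
$t5=208+4=212
$t3=8+3=11
After step 22: $t3 = 11.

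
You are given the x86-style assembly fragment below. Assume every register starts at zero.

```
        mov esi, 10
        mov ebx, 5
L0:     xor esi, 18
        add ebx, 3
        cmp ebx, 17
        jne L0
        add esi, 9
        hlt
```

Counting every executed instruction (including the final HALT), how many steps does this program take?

esi=10
ebx=5
esi=10^18=24
ebx=5+3=8
cmp ebx, 17  (cmp 8,17)
jne L0: taken
esi=24^18=10
ebx=8+3=11
cmp ebx, 17  (cmp 11,17)
jne L0: taken
esi=10^18=24
ebx=11+3=14
cmp ebx, 17  (cmp 14,17)
jne L0: taken
esi=24^18=10
ebx=14+3=17
cmp ebx, 17  (cmp 17,17)
jne L0: not taken
esi=10+9=19
halt.
Total executed instructions: 20.

20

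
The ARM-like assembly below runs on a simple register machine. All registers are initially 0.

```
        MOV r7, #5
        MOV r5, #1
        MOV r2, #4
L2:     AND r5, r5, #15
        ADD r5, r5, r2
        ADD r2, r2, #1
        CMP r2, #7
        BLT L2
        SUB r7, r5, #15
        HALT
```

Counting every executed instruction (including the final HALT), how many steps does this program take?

after MOV r7, #5: r7=5
after MOV r5, #1: r5=1
after MOV r2, #4: r2=4
after AND r5, r5, #15: r5=1&15=1
after ADD r5, r5, r2: r5=1+4=5
after ADD r2, r2, #1: r2=4+1=5
CMP r2, #7  (cmp 5,7)
BLT L2: taken
after AND r5, r5, #15: r5=5&15=5
after ADD r5, r5, r2: r5=5+5=10
after ADD r2, r2, #1: r2=5+1=6
CMP r2, #7  (cmp 6,7)
BLT L2: taken
after AND r5, r5, #15: r5=10&15=10
after ADD r5, r5, r2: r5=10+6=16
after ADD r2, r2, #1: r2=6+1=7
CMP r2, #7  (cmp 7,7)
BLT L2: not taken
after SUB r7, r5, #15: r7=16-15=1
halt.
Total executed instructions: 20.

20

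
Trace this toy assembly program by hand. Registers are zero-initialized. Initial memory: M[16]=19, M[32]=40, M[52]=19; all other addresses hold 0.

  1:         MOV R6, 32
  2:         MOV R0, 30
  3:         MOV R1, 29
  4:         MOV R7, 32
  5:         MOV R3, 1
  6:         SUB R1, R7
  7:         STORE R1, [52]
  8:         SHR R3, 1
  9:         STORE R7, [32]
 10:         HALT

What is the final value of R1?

R6=32
R0=30
R1=29
R7=32
R3=1
R1=29-32=-3
STORE R1, [52] → M[52]=-3
R3=1>>1=0
STORE R7, [32] → M[32]=32
halt.

-3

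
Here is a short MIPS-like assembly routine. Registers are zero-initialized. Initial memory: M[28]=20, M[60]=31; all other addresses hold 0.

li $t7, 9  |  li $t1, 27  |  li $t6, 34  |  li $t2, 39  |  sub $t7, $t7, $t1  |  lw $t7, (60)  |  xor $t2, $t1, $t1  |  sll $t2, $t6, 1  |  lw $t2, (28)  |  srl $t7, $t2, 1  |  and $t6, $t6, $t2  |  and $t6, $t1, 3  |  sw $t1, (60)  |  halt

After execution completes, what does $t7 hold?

li $t7, 9 → $t7=9
li $t1, 27 → $t1=27
li $t6, 34 → $t6=34
li $t2, 39 → $t2=39
sub $t7, $t7, $t1 → $t7=9-27=-18
lw $t7, (60) → $t7=M[60]=31
xor $t2, $t1, $t1 → $t2=27^27=0
sll $t2, $t6, 1 → $t2=34<<1=68
lw $t2, (28) → $t2=M[28]=20
srl $t7, $t2, 1 → $t7=20>>1=10
and $t6, $t6, $t2 → $t6=34&20=0
and $t6, $t1, 3 → $t6=27&3=3
sw $t1, (60) → M[60]=27
halt.

10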